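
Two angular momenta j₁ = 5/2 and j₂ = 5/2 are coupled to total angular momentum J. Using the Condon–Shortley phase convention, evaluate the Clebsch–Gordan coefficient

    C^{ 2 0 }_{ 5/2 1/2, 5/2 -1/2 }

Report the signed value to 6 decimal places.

triangle: 3!*2!*2!/8! = 24/40320
(j±m)!: 3!*2!*2!*3!*2!*2! = 576
prefactor² = (2J+1)*Δ*N² = 12/7
  k=0: +1/(0!*3!*2!*2!*0!*0!) = 1/24
  k=1: −1/(1!*2!*1!*1!*1!*1!) = -1/2
  k=2: +1/(2!*1!*0!*0!*2!*2!) = 1/8
Σ = -1/3  ⇒  CG² = 12/7*(-1/3)² = 4/21
CG = −√(4/21) = -0.436436

−√(4/21) ≈ -0.436436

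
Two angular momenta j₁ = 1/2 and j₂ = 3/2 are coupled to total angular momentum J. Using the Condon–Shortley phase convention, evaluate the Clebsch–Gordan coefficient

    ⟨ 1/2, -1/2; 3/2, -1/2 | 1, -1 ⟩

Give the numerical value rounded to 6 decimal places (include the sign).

√[3·1!0!2!/4! · 0!1!1!2!0!2!] = √(1)
  +(−1)^1/∏(1,0,0,0,0,2)! = -1/2  (running -1/2)
⟨..|..⟩ = √(1)·(-1/2) = -0.500000

-0.500000  (= −√(1/4))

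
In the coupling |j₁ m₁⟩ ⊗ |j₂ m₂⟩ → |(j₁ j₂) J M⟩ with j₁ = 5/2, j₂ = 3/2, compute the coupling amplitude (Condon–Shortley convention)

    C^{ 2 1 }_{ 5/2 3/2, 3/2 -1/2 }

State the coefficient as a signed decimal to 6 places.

√[5·2!3!1!/7! · 4!1!1!2!3!1!] = √(24/7)
  +(−1)^0/∏(0,2,1,1,2,0)! = 1/4  (running 1/4)
  +(−1)^1/∏(1,1,0,0,3,1)! = -1/6  (running 1/12)
⟨..|..⟩ = √(24/7)·(1/12) = +0.154303

+0.154303  (= +√(1/42))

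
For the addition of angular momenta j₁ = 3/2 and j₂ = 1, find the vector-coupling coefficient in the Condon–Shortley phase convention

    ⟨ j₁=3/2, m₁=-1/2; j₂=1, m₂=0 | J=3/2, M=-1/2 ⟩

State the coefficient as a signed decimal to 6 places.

-0.258199  (= −√(1/15))

triangle: 1!·2!·1!/5! = 2/120
(j±m)!: 1!·2!·1!·1!·1!·2! = 4
prefactor² = (2J+1)·Δ·N² = 4/15
  k=0: +1/(0!·1!·2!·1!·0!·0!) = 1/2
  k=1: −1/(1!·0!·1!·0!·1!·1!) = -1
Σ = -1/2  ⇒  CG² = 4/15·(-1/2)² = 1/15
CG = −√(1/15) = -0.258199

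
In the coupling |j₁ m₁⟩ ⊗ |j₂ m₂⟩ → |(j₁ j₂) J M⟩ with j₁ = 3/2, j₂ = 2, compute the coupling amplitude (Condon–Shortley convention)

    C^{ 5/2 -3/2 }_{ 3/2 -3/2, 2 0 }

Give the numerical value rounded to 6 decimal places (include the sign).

j₁+j₂−J=1  J+j₁−j₂=2  J−j₁+j₂=3  j₁+j₂+J+1=7
(j₁±m₁, j₂±m₂, J±M) = (0,3,2,2,1,4)
P² = 288/35
sum k=1..1:
  [1] −1/4 = -1/4
S = -1/4
C² = P²·S² = 18/35 ; C = -0.717137

−√(18/35) ≈ -0.717137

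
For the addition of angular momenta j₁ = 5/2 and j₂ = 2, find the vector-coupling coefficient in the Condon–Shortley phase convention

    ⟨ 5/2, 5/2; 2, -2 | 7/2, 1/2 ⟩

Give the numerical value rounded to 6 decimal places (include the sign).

+√(4/63) ≈ +0.251976

√[8·1!4!3!/9! · 5!0!0!4!4!3!] = √(9216/7)
  +(−1)^0/∏(0,1,0,0,4,3)! = 1/144  (running 1/144)
⟨..|..⟩ = √(9216/7)·(1/144) = +0.251976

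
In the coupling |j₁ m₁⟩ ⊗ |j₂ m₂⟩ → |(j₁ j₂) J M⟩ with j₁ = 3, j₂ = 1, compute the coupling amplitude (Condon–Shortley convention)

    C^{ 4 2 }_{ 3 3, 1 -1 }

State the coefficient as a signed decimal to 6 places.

+0.188982  (= +√(1/28))

triangle: 0!×6!×2!/9! = 1440/362880
(j±m)!: 6!×0!×0!×2!×6!×2! = 2073600
prefactor² = (2J+1)×Δ×N² = 518400/7
  k=0: +1/(0!×0!×0!×0!×6!×2!) = 1/1440
Σ = 1/1440  ⇒  CG² = 518400/7×1/1440² = 1/28
CG = +√(1/28) = +0.188982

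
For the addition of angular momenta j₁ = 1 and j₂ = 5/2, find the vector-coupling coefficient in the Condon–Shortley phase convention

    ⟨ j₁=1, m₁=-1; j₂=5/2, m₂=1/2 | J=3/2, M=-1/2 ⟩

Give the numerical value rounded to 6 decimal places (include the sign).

+0.447214

j₁+j₂−J=2  J+j₁−j₂=0  J−j₁+j₂=3  j₁+j₂+J+1=6
(j₁±m₁, j₂±m₂, J±M) = (0,2,3,2,1,2)
P² = 16/5
sum k=2..2:
  [2] +1/4 = 1/4
S = 1/4
C² = P²·S² = 1/5 ; C = +0.447214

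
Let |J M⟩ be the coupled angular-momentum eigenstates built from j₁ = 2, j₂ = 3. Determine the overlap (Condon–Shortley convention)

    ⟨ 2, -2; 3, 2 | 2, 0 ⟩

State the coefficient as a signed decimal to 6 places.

-0.597614

triangle: 3!×1!×3!/8! = 36/40320
(j±m)!: 0!×4!×5!×1!×2!×2! = 11520
prefactor² = (2J+1)×Δ×N² = 360/7
  k=3: −1/(3!×0!×1!×2!×0!×1!) = -1/12
Σ = -1/12  ⇒  CG² = 360/7×(-1/12)² = 5/14
CG = −√(5/14) = -0.597614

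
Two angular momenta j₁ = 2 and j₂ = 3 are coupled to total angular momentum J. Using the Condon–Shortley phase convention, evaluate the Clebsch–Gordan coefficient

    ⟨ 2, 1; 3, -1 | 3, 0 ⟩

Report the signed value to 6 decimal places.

+√(1/30) = +0.182574

j₁+j₂−J=2  J+j₁−j₂=2  J−j₁+j₂=4  j₁+j₂+J+1=9
(j₁±m₁, j₂±m₂, J±M) = (3,1,2,4,3,3)
P² = 96/5
sum k=0..1:
  [0] +1/8 = 1/8
  [1] −1/12 = -1/12
S = 1/24
C² = P²·S² = 1/30 ; C = +0.182574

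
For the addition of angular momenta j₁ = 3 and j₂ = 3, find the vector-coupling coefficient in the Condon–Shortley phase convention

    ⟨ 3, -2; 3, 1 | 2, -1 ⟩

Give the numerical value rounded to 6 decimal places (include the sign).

-0.422577  (= −√(5/28))

triangle: 4!·2!·2!/9! = 96/362880
(j±m)!: 1!·5!·4!·2!·1!·3! = 34560
prefactor² = (2J+1)·Δ·N² = 320/7
  k=3: −1/(3!·1!·2!·1!·0!·1!) = -1/12
  k=4: +1/(4!·0!·1!·0!·1!·2!) = 1/48
Σ = -1/16  ⇒  CG² = 320/7·(-1/16)² = 5/28
CG = −√(5/28) = -0.422577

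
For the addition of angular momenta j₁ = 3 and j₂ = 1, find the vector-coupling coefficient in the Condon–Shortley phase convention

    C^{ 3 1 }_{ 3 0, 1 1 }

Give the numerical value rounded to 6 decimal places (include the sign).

j₁+j₂−J=1  J+j₁−j₂=5  J−j₁+j₂=1  j₁+j₂+J+1=8
(j₁±m₁, j₂±m₂, J±M) = (3,3,2,0,4,2)
P² = 72
sum k=1..1:
  [1] −1/12 = -1/12
S = -1/12
C² = P²·S² = 1/2 ; C = -0.707107

-0.707107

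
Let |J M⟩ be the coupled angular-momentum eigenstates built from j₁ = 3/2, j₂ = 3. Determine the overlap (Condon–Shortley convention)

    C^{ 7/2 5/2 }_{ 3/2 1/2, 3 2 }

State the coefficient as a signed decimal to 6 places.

−√(1/7) = -0.377964

j₁+j₂−J=1  J+j₁−j₂=2  J−j₁+j₂=5  j₁+j₂+J+1=9
(j₁±m₁, j₂±m₂, J±M) = (2,1,5,1,6,1)
P² = 6400/7
sum k=0..1:
  [0] +1/120 = 1/120
  [1] −1/48 = -1/48
S = -1/80
C² = P²·S² = 1/7 ; C = -0.377964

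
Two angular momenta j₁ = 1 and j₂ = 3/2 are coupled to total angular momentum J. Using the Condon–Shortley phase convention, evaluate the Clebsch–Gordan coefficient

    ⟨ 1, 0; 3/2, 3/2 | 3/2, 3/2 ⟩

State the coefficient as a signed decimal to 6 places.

√[4·1!1!2!/5! · 1!1!3!0!3!0!] = √(12/5)
  +(−1)^1/∏(1,0,0,2,1,0)! = -1/2  (running -1/2)
⟨..|..⟩ = √(12/5)·(-1/2) = -0.774597

-0.774597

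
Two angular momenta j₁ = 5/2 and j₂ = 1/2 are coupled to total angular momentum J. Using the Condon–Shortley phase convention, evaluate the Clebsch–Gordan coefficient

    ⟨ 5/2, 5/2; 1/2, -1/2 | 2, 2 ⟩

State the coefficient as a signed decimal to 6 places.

triangle: 1!*4!*0!/6! = 24/720
(j±m)!: 5!*0!*0!*1!*4!*0! = 2880
prefactor² = (2J+1)*Δ*N² = 480
  k=0: +1/(0!*1!*0!*0!*4!*0!) = 1/24
Σ = 1/24  ⇒  CG² = 480*1/24² = 5/6
CG = +√(5/6) = +0.912871

+0.912871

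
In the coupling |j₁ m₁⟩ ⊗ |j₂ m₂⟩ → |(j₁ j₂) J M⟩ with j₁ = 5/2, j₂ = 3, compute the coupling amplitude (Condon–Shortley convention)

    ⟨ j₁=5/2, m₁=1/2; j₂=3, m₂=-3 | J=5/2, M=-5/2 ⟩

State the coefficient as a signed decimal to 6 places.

+0.487950

j₁+j₂−J=3  J+j₁−j₂=2  J−j₁+j₂=3  j₁+j₂+J+1=9
(j₁±m₁, j₂±m₂, J±M) = (3,2,0,6,0,5)
P² = 8640/7
sum k=0..0:
  [0] +1/72 = 1/72
S = 1/72
C² = P²·S² = 5/21 ; C = +0.487950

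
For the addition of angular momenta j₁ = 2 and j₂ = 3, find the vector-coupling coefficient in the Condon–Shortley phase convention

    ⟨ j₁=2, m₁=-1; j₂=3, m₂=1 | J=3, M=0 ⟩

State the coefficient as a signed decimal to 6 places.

j₁+j₂−J=2  J+j₁−j₂=2  J−j₁+j₂=4  j₁+j₂+J+1=9
(j₁±m₁, j₂±m₂, J±M) = (1,3,4,2,3,3)
P² = 96/5
sum k=1..2:
  [1] −1/12 = -1/12
  [2] +1/8 = 1/8
S = 1/24
C² = P²·S² = 1/30 ; C = +0.182574

+√(1/30) = +0.182574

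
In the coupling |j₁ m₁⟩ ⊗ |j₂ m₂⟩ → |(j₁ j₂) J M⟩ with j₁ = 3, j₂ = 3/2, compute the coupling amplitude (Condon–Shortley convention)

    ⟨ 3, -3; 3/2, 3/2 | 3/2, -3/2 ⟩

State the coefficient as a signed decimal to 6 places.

−√(4/7) = -0.755929

√[4·3!3!0!/7! · 0!6!3!0!0!3!] = √(5184/7)
  +(−1)^3/∏(3,0,3,0,0,0)! = -1/36  (running -1/36)
⟨..|..⟩ = √(5184/7)·(-1/36) = -0.755929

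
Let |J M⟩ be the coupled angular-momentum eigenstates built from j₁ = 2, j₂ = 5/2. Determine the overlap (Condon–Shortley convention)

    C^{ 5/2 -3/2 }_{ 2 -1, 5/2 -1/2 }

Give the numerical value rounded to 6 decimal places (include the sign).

−√(6/35) = -0.414039

triangle: 2!×2!×3!/8! = 24/40320
(j±m)!: 1!×3!×2!×3!×1!×4! = 1728
prefactor² = (2J+1)×Δ×N² = 216/35
  k=1: −1/(1!×1!×2!×1!×0!×2!) = -1/4
  k=2: +1/(2!×0!×1!×0!×1!×3!) = 1/12
Σ = -1/6  ⇒  CG² = 216/35×(-1/6)² = 6/35
CG = −√(6/35) = -0.414039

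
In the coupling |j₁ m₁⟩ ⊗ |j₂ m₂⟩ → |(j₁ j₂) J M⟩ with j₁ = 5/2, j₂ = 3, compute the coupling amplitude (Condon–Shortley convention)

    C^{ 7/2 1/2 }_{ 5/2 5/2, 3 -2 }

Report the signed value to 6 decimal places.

+√(16/63) ≈ +0.503953

j₁+j₂−J=2  J+j₁−j₂=3  J−j₁+j₂=4  j₁+j₂+J+1=10
(j₁±m₁, j₂±m₂, J±M) = (5,0,1,5,4,3)
P² = 9216/7
sum k=0..0:
  [0] +1/72 = 1/72
S = 1/72
C² = P²·S² = 16/63 ; C = +0.503953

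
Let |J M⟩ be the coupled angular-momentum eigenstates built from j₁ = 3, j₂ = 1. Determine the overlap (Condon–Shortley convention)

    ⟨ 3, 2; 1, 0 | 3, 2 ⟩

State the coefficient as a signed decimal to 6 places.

+√(1/3) ≈ +0.577350

triangle: 1!·5!·1!/8! = 120/40320
(j±m)!: 5!·1!·1!·1!·5!·1! = 14400
prefactor² = (2J+1)·Δ·N² = 300
  k=0: +1/(0!·1!·1!·1!·4!·0!) = 1/24
  k=1: −1/(1!·0!·0!·0!·5!·1!) = -1/120
Σ = 1/30  ⇒  CG² = 300·1/30² = 1/3
CG = +√(1/3) = +0.577350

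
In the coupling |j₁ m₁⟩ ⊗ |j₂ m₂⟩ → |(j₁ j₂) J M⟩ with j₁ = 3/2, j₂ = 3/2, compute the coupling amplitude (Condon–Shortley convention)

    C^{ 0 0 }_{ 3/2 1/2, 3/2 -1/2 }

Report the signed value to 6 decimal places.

-0.500000  (= −√(1/4))

j₁+j₂−J=3  J+j₁−j₂=0  J−j₁+j₂=0  j₁+j₂+J+1=4
(j₁±m₁, j₂±m₂, J±M) = (2,1,1,2,0,0)
P² = 1
sum k=1..1:
  [1] −1/2 = -1/2
S = -1/2
C² = P²·S² = 1/4 ; C = -0.500000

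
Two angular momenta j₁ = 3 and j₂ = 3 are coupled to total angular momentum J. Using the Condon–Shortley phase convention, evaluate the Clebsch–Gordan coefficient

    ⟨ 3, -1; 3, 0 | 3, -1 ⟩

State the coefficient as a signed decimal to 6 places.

+0.408248

√[7·3!3!3!/10! · 2!4!3!3!2!4!] = √(864/25)
  +(−1)^1/∏(1,2,3,2,0,1)! = -1/24  (running -1/24)
  +(−1)^2/∏(2,1,2,1,1,2)! = 1/8  (running 1/12)
  +(−1)^3/∏(3,0,1,0,2,3)! = -1/72  (running 5/72)
⟨..|..⟩ = √(864/25)·(5/72) = +0.408248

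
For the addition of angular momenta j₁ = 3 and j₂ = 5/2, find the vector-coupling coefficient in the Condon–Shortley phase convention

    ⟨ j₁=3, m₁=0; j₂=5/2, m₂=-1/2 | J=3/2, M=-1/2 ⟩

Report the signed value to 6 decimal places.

+0.338062

√[4·4!2!1!/8! · 3!3!2!3!1!2!] = √(144/35)
  +(−1)^1/∏(1,3,2,1,0,0)! = -1/12  (running -1/12)
  +(−1)^2/∏(2,2,1,0,1,1)! = 1/4  (running 1/6)
⟨..|..⟩ = √(144/35)·(1/6) = +0.338062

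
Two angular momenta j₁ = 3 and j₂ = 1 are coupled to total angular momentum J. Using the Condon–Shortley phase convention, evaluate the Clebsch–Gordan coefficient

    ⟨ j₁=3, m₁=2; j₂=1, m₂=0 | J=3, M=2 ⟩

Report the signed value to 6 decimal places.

+√(1/3) = +0.577350

√[7·1!5!1!/8! · 5!1!1!1!5!1!] = √(300)
  +(−1)^0/∏(0,1,1,1,4,0)! = 1/24  (running 1/24)
  +(−1)^1/∏(1,0,0,0,5,1)! = -1/120  (running 1/30)
⟨..|..⟩ = √(300)·(1/30) = +0.577350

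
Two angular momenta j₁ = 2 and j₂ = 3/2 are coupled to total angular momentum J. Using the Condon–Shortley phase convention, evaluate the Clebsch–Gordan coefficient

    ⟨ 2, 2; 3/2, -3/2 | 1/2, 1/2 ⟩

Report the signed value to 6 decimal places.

√[2·3!1!0!/5! · 4!0!0!3!1!0!] = √(72/5)
  +(−1)^0/∏(0,3,0,0,1,0)! = 1/6  (running 1/6)
⟨..|..⟩ = √(72/5)·(1/6) = +0.632456

+√(2/5) ≈ +0.632456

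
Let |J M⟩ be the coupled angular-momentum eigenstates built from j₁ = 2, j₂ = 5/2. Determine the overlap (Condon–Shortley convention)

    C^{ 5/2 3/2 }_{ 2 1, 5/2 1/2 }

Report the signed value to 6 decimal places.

−√(6/35) ≈ -0.414039

triangle: 2!*2!*3!/8! = 24/40320
(j±m)!: 3!*1!*3!*2!*4!*1! = 1728
prefactor² = (2J+1)*Δ*N² = 216/35
  k=0: +1/(0!*2!*1!*3!*1!*0!) = 1/12
  k=1: −1/(1!*1!*0!*2!*2!*1!) = -1/4
Σ = -1/6  ⇒  CG² = 216/35*(-1/6)² = 6/35
CG = −√(6/35) = -0.414039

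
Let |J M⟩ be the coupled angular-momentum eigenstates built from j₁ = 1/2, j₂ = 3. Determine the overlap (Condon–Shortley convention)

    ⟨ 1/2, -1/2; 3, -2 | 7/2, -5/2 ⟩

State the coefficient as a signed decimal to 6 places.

j₁+j₂−J=0  J+j₁−j₂=1  J−j₁+j₂=6  j₁+j₂+J+1=8
(j₁±m₁, j₂±m₂, J±M) = (0,1,1,5,1,6)
P² = 86400/7
sum k=0..0:
  [0] +1/120 = 1/120
S = 1/120
C² = P²·S² = 6/7 ; C = +0.925820

+0.925820  (= +√(6/7))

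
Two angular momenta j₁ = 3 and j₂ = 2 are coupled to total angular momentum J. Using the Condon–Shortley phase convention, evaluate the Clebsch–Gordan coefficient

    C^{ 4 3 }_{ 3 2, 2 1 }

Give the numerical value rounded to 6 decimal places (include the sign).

+0.223607  (= +√(1/20))

triangle: 1!·5!·3!/10! = 720/3628800
(j±m)!: 5!·1!·3!·1!·7!·1! = 3628800
prefactor² = (2J+1)·Δ·N² = 6480
  k=0: +1/(0!·1!·1!·3!·4!·0!) = 1/144
  k=1: −1/(1!·0!·0!·2!·5!·1!) = -1/240
Σ = 1/360  ⇒  CG² = 6480·1/360² = 1/20
CG = +√(1/20) = +0.223607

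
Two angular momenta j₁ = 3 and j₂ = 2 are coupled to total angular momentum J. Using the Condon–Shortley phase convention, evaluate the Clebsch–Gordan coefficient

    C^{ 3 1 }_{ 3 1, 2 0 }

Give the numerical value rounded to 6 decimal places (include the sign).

triangle: 2!×4!×2!/9! = 96/362880
(j±m)!: 4!×2!×2!×2!×4!×2! = 9216
prefactor² = (2J+1)×Δ×N² = 256/15
  k=0: +1/(0!×2!×2!×2!×2!×0!) = 1/16
  k=1: −1/(1!×1!×1!×1!×3!×1!) = -1/6
  k=2: +1/(2!×0!×0!×0!×4!×2!) = 1/96
Σ = -3/32  ⇒  CG² = 256/15×(-3/32)² = 3/20
CG = −√(3/20) = -0.387298

−√(3/20) = -0.387298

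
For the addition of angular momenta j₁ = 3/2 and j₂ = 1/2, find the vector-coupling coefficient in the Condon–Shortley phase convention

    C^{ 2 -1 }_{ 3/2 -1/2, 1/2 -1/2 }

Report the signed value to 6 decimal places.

+0.866025  (= +√(3/4))

√[5·0!3!1!/5! · 1!2!0!1!1!3!] = √(3)
  +(−1)^0/∏(0,0,2,0,1,1)! = 1/2  (running 1/2)
⟨..|..⟩ = √(3)·(1/2) = +0.866025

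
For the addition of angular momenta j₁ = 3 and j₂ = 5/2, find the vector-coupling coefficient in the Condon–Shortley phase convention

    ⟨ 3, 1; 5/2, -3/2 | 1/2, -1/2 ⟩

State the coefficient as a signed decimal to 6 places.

√[2·5!1!0!/7! · 4!2!1!4!0!1!] = √(384/7)
  +(−1)^1/∏(1,4,1,0,0,0)! = -1/24  (running -1/24)
⟨..|..⟩ = √(384/7)·(-1/24) = -0.308607

-0.308607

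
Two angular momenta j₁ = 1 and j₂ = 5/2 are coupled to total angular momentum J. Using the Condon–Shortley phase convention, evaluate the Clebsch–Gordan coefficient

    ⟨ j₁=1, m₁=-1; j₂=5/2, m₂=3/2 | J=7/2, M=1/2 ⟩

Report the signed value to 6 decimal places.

+0.377964  (= +√(1/7))

√[8·0!2!5!/8! · 0!2!4!1!4!3!] = √(2304/7)
  +(−1)^0/∏(0,0,2,4,0,1)! = 1/48  (running 1/48)
⟨..|..⟩ = √(2304/7)·(1/48) = +0.377964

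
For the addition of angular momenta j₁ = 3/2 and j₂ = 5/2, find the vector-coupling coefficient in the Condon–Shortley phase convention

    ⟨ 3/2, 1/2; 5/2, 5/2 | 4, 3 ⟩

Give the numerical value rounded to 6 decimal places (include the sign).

+√(3/8) ≈ +0.612372

triangle: 0!*3!*5!/9! = 720/362880
(j±m)!: 2!*1!*5!*0!*7!*1! = 1209600
prefactor² = (2J+1)*Δ*N² = 21600
  k=0: +1/(0!*0!*1!*5!*2!*0!) = 1/240
Σ = 1/240  ⇒  CG² = 21600*1/240² = 3/8
CG = +√(3/8) = +0.612372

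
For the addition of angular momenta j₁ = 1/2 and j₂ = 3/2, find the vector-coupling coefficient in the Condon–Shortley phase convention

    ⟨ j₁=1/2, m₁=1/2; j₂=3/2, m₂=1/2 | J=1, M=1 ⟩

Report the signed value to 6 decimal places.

triangle: 1!*0!*2!/4! = 2/24
(j±m)!: 1!*0!*2!*1!*2!*0! = 4
prefactor² = (2J+1)*Δ*N² = 1
  k=0: +1/(0!*1!*0!*2!*0!*0!) = 1/2
Σ = 1/2  ⇒  CG² = 1*1/2² = 1/4
CG = +√(1/4) = +0.500000

+√(1/4) ≈ +0.500000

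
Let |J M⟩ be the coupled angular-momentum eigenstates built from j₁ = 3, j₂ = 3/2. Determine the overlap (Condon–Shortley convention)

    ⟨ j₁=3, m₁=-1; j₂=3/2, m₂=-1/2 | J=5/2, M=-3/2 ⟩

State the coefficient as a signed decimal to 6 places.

−√(7/20) ≈ -0.591608

√[6·2!4!1!/8! · 2!4!1!2!1!4!] = √(576/35)
  +(−1)^0/∏(0,2,4,1,0,0)! = 1/48  (running 1/48)
  +(−1)^1/∏(1,1,3,0,1,1)! = -1/6  (running -7/48)
⟨..|..⟩ = √(576/35)·(-7/48) = -0.591608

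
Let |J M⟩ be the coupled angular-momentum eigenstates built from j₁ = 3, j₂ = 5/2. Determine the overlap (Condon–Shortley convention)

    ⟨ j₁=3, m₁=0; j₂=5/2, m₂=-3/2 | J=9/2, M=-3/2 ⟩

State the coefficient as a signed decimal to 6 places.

√[10·1!5!4!/11! · 3!3!1!4!3!6!] = √(207360/77)
  +(−1)^0/∏(0,1,3,1,2,3)! = 1/72  (running 1/72)
  +(−1)^1/∏(1,0,2,0,3,4)! = -1/288  (running 1/96)
⟨..|..⟩ = √(207360/77)·(1/96) = +0.540562

+0.540562  (= +√(45/154))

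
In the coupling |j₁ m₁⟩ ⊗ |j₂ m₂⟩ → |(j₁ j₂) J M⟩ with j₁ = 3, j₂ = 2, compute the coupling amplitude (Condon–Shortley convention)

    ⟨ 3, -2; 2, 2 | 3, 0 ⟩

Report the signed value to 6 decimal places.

+√(1/3) ≈ +0.577350

triangle: 2!·4!·2!/9! = 96/362880
(j±m)!: 1!·5!·4!·0!·3!·3! = 103680
prefactor² = (2J+1)·Δ·N² = 192
  k=2: +1/(2!·0!·3!·2!·1!·0!) = 1/24
Σ = 1/24  ⇒  CG² = 192·1/24² = 1/3
CG = +√(1/3) = +0.577350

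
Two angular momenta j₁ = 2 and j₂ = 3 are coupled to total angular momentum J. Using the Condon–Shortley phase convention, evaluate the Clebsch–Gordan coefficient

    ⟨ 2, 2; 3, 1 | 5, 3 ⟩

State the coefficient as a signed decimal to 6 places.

√[11·0!4!6!/11! · 4!0!4!2!8!2!] = √(442368)
  +(−1)^0/∏(0,0,0,4,4,2)! = 1/1152  (running 1/1152)
⟨..|..⟩ = √(442368)·(1/1152) = +0.577350

+0.577350  (= +√(1/3))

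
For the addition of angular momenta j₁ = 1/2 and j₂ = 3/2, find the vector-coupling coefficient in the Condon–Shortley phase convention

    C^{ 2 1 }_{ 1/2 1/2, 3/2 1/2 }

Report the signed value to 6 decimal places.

+0.866025  (= +√(3/4))

triangle: 0!×1!×3!/5! = 6/120
(j±m)!: 1!×0!×2!×1!×3!×1! = 12
prefactor² = (2J+1)×Δ×N² = 3
  k=0: +1/(0!×0!×0!×2!×1!×1!) = 1/2
Σ = 1/2  ⇒  CG² = 3×1/2² = 3/4
CG = +√(3/4) = +0.866025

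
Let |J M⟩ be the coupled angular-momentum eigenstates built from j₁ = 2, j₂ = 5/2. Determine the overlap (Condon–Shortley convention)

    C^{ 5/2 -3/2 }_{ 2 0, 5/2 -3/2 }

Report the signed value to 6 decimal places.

triangle: 2!·2!·3!/8! = 24/40320
(j±m)!: 2!·2!·1!·4!·1!·4! = 2304
prefactor² = (2J+1)·Δ·N² = 288/35
  k=0: +1/(0!·2!·2!·1!·0!·2!) = 1/8
  k=1: −1/(1!·1!·1!·0!·1!·3!) = -1/6
Σ = -1/24  ⇒  CG² = 288/35·(-1/24)² = 1/70
CG = −√(1/70) = -0.119523

-0.119523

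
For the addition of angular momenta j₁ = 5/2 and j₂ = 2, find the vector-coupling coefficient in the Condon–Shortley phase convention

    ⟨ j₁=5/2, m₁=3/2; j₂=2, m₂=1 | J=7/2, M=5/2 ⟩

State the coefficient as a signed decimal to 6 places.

j₁+j₂−J=1  J+j₁−j₂=4  J−j₁+j₂=3  j₁+j₂+J+1=9
(j₁±m₁, j₂±m₂, J±M) = (4,1,3,1,6,1)
P² = 2304/7
sum k=0..1:
  [0] +1/36 = 1/36
  [1] −1/48 = -1/48
S = 1/144
C² = P²·S² = 1/63 ; C = +0.125988

+√(1/63) ≈ +0.125988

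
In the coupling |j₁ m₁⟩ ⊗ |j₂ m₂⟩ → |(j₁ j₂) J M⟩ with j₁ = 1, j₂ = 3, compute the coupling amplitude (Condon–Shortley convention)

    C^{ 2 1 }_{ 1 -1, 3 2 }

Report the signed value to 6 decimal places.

+√(10/21) ≈ +0.690066

j₁+j₂−J=2  J+j₁−j₂=0  J−j₁+j₂=4  j₁+j₂+J+1=7
(j₁±m₁, j₂±m₂, J±M) = (0,2,5,1,3,1)
P² = 480/7
sum k=2..2:
  [2] +1/12 = 1/12
S = 1/12
C² = P²·S² = 10/21 ; C = +0.690066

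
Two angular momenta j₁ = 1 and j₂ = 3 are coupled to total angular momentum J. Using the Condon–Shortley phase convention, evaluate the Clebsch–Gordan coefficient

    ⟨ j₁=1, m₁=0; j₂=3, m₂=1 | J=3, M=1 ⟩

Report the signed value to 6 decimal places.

√[7·1!1!5!/8! · 1!1!4!2!4!2!] = √(48)
  +(−1)^0/∏(0,1,1,4,0,1)! = 1/24  (running 1/24)
  +(−1)^1/∏(1,0,0,3,1,2)! = -1/12  (running -1/24)
⟨..|..⟩ = √(48)·(-1/24) = -0.288675

-0.288675  (= −√(1/12))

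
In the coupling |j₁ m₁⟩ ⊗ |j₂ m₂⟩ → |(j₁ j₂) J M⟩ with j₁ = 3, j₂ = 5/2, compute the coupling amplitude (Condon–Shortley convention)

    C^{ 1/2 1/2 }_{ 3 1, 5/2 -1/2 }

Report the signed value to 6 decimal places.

+0.436436

triangle: 5!*1!*0!/7! = 120/5040
(j±m)!: 4!*2!*2!*3!*1!*0! = 576
prefactor² = (2J+1)*Δ*N² = 192/7
  k=2: +1/(2!*3!*0!*0!*1!*0!) = 1/12
Σ = 1/12  ⇒  CG² = 192/7*1/12² = 4/21
CG = +√(4/21) = +0.436436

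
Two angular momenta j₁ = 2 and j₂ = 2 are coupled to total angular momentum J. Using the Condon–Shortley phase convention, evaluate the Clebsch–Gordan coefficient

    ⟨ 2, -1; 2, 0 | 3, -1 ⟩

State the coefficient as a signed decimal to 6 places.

-0.447214

j₁+j₂−J=1  J+j₁−j₂=3  J−j₁+j₂=3  j₁+j₂+J+1=8
(j₁±m₁, j₂±m₂, J±M) = (1,3,2,2,2,4)
P² = 36/5
sum k=0..1:
  [0] +1/12 = 1/12
  [1] −1/4 = -1/4
S = -1/6
C² = P²·S² = 1/5 ; C = -0.447214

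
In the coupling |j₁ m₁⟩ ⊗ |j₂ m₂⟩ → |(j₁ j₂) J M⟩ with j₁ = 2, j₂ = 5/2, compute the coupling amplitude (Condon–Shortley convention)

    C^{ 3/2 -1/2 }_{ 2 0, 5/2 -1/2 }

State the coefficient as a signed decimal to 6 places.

triangle: 3!·1!·2!/7! = 12/5040
(j±m)!: 2!·2!·2!·3!·1!·2! = 96
prefactor² = (2J+1)·Δ·N² = 32/35
  k=1: −1/(1!·2!·1!·1!·0!·1!) = -1/2
  k=2: +1/(2!·1!·0!·0!·1!·2!) = 1/4
Σ = -1/4  ⇒  CG² = 32/35·(-1/4)² = 2/35
CG = −√(2/35) = -0.239046

−√(2/35) ≈ -0.239046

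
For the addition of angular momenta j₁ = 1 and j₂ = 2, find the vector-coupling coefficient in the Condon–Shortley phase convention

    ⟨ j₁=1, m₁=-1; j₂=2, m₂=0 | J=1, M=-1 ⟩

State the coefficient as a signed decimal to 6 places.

j₁+j₂−J=2  J+j₁−j₂=0  J−j₁+j₂=2  j₁+j₂+J+1=5
(j₁±m₁, j₂±m₂, J±M) = (0,2,2,2,0,2)
P² = 8/5
sum k=2..2:
  [2] +1/4 = 1/4
S = 1/4
C² = P²·S² = 1/10 ; C = +0.316228

+0.316228  (= +√(1/10))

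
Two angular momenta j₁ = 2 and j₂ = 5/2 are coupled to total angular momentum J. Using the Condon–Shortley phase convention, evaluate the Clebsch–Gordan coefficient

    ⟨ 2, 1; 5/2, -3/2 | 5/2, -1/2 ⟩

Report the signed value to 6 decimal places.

+√(6/35) ≈ +0.414039

triangle: 2!×2!×3!/8! = 24/40320
(j±m)!: 3!×1!×1!×4!×2!×3! = 1728
prefactor² = (2J+1)×Δ×N² = 216/35
  k=0: +1/(0!×2!×1!×1!×1!×2!) = 1/4
  k=1: −1/(1!×1!×0!×0!×2!×3!) = -1/12
Σ = 1/6  ⇒  CG² = 216/35×1/6² = 6/35
CG = +√(6/35) = +0.414039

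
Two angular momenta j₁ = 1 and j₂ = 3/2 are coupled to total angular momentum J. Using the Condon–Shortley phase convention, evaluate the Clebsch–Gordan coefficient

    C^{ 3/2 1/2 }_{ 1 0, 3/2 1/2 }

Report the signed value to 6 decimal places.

-0.258199

j₁+j₂−J=1  J+j₁−j₂=1  J−j₁+j₂=2  j₁+j₂+J+1=5
(j₁±m₁, j₂±m₂, J±M) = (1,1,2,1,2,1)
P² = 4/15
sum k=0..1:
  [0] +1/2 = 1/2
  [1] −1/1 = -1
S = -1/2
C² = P²·S² = 1/15 ; C = -0.258199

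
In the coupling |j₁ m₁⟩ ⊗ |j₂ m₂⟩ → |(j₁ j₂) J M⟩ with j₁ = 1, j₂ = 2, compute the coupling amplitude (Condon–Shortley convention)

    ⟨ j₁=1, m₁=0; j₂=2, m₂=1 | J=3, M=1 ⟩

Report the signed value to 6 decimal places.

+√(8/15) ≈ +0.730297

√[7·0!2!4!/7! · 1!1!3!1!4!2!] = √(96/5)
  +(−1)^0/∏(0,0,1,3,1,1)! = 1/6  (running 1/6)
⟨..|..⟩ = √(96/5)·(1/6) = +0.730297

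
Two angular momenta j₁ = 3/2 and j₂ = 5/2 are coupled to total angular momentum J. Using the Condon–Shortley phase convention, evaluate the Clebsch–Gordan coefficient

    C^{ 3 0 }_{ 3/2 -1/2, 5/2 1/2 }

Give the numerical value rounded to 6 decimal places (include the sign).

j₁+j₂−J=1  J+j₁−j₂=2  J−j₁+j₂=4  j₁+j₂+J+1=8
(j₁±m₁, j₂±m₂, J±M) = (1,2,3,2,3,3)
P² = 36/5
sum k=0..1:
  [0] +1/12 = 1/12
  [1] −1/4 = -1/4
S = -1/6
C² = P²·S² = 1/5 ; C = -0.447214

-0.447214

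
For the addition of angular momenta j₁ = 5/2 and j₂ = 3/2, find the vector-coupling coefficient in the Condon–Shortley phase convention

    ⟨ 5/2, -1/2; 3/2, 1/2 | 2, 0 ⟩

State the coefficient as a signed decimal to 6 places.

√[5·2!3!1!/7! · 2!3!2!1!2!2!] = √(8/7)
  +(−1)^1/∏(1,1,2,1,1,0)! = -1/2  (running -1/2)
  +(−1)^2/∏(2,0,1,0,2,1)! = 1/4  (running -1/4)
⟨..|..⟩ = √(8/7)·(-1/4) = -0.267261

−√(1/14) ≈ -0.267261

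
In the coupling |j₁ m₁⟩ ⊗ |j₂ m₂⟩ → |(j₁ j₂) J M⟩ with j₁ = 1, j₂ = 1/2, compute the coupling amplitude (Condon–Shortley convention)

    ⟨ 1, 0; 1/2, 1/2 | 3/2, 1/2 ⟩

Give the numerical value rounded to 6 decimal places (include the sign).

triangle: 0!·2!·1!/4! = 2/24
(j±m)!: 1!·1!·1!·0!·2!·1! = 2
prefactor² = (2J+1)·Δ·N² = 2/3
  k=0: +1/(0!·0!·1!·1!·1!·0!) = 1
Σ = 1  ⇒  CG² = 2/3·1² = 2/3
CG = +√(2/3) = +0.816497

+√(2/3) = +0.816497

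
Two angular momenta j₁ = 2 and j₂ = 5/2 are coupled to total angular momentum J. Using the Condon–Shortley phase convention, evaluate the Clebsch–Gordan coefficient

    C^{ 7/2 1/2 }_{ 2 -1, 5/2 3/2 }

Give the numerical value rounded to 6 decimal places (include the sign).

−√(121/315) ≈ -0.619780

j₁+j₂−J=1  J+j₁−j₂=3  J−j₁+j₂=4  j₁+j₂+J+1=9
(j₁±m₁, j₂±m₂, J±M) = (1,3,4,1,4,3)
P² = 2304/35
sum k=0..1:
  [0] +1/144 = 1/144
  [1] −1/12 = -1/12
S = -11/144
C² = P²·S² = 121/315 ; C = -0.619780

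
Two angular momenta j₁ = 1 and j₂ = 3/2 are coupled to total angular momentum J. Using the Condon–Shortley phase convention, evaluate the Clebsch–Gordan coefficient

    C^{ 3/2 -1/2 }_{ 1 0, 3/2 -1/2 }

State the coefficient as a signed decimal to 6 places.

triangle: 1!*1!*2!/5! = 2/120
(j±m)!: 1!*1!*1!*2!*1!*2! = 4
prefactor² = (2J+1)*Δ*N² = 4/15
  k=0: +1/(0!*1!*1!*1!*0!*1!) = 1
  k=1: −1/(1!*0!*0!*0!*1!*2!) = -1/2
Σ = 1/2  ⇒  CG² = 4/15*1/2² = 1/15
CG = +√(1/15) = +0.258199

+√(1/15) = +0.258199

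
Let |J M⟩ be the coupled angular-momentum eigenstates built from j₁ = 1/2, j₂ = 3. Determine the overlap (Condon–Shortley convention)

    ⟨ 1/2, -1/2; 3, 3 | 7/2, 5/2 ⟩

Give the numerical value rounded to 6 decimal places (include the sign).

triangle: 0!×1!×6!/8! = 720/40320
(j±m)!: 0!×1!×6!×0!×6!×1! = 518400
prefactor² = (2J+1)×Δ×N² = 518400/7
  k=0: +1/(0!×0!×1!×6!×0!×0!) = 1/720
Σ = 1/720  ⇒  CG² = 518400/7×1/720² = 1/7
CG = +√(1/7) = +0.377964

+0.377964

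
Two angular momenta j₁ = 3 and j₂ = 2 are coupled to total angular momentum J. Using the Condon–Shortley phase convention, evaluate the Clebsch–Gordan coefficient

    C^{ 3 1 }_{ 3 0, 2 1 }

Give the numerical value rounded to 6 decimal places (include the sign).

-0.182574

√[7·2!4!2!/9! · 3!3!3!1!4!2!] = √(96/5)
  +(−1)^1/∏(1,1,2,2,2,0)! = -1/8  (running -1/8)
  +(−1)^2/∏(2,0,1,1,3,1)! = 1/12  (running -1/24)
⟨..|..⟩ = √(96/5)·(-1/24) = -0.182574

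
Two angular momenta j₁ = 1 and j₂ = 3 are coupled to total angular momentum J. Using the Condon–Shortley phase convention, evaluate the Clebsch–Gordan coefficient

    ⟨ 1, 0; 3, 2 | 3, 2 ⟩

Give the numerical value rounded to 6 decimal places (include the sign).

−√(1/3) = -0.577350

√[7·1!1!5!/8! · 1!1!5!1!5!1!] = √(300)
  +(−1)^0/∏(0,1,1,5,0,0)! = 1/120  (running 1/120)
  +(−1)^1/∏(1,0,0,4,1,1)! = -1/24  (running -1/30)
⟨..|..⟩ = √(300)·(-1/30) = -0.577350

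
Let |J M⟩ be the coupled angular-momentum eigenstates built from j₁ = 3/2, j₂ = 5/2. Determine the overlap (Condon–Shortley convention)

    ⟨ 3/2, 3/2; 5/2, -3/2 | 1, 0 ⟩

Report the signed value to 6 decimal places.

√[3·3!0!2!/6! · 3!0!1!4!1!1!] = √(36/5)
  +(−1)^0/∏(0,3,0,1,0,1)! = 1/6  (running 1/6)
⟨..|..⟩ = √(36/5)·(1/6) = +0.447214

+0.447214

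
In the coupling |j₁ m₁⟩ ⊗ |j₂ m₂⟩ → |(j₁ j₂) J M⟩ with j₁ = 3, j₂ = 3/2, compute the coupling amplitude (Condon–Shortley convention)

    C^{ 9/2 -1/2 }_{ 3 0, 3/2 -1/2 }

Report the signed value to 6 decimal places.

j₁+j₂−J=0  J+j₁−j₂=6  J−j₁+j₂=3  j₁+j₂+J+1=10
(j₁±m₁, j₂±m₂, J±M) = (3,3,1,2,4,5)
P² = 17280/7
sum k=0..0:
  [0] +1/72 = 1/72
S = 1/72
C² = P²·S² = 10/21 ; C = +0.690066

+√(10/21) = +0.690066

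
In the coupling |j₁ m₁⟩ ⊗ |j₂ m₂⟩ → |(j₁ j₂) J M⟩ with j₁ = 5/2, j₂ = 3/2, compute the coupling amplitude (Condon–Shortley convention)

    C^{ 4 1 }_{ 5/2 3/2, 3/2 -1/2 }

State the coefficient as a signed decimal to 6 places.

+0.517549

√[9·0!5!3!/9! · 4!1!1!2!5!3!] = √(4320/7)
  +(−1)^0/∏(0,0,1,1,4,2)! = 1/48  (running 1/48)
⟨..|..⟩ = √(4320/7)·(1/48) = +0.517549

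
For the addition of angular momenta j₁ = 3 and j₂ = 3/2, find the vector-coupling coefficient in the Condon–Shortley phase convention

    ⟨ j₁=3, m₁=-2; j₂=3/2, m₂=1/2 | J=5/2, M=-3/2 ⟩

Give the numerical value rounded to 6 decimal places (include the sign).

triangle: 2!·4!·1!/8! = 48/40320
(j±m)!: 1!·5!·2!·1!·1!·4! = 5760
prefactor² = (2J+1)·Δ·N² = 288/7
  k=1: −1/(1!·1!·4!·1!·0!·0!) = -1/24
  k=2: +1/(2!·0!·3!·0!·1!·1!) = 1/12
Σ = 1/24  ⇒  CG² = 288/7·1/24² = 1/14
CG = +√(1/14) = +0.267261

+0.267261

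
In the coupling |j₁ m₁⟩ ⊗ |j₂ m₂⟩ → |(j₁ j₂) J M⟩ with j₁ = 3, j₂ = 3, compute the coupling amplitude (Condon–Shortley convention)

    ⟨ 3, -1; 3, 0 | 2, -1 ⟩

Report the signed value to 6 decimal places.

j₁+j₂−J=4  J+j₁−j₂=2  J−j₁+j₂=2  j₁+j₂+J+1=9
(j₁±m₁, j₂±m₂, J±M) = (2,4,3,3,1,3)
P² = 96/7
sum k=2..3:
  [2] +1/8 = 1/8
  [3] −1/12 = -1/12
S = 1/24
C² = P²·S² = 1/42 ; C = +0.154303

+0.154303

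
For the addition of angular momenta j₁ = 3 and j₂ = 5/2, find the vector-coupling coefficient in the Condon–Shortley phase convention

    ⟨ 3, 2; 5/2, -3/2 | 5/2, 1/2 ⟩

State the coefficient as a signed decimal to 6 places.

+√(1/14) = +0.267261

triangle: 3!*3!*2!/9! = 72/362880
(j±m)!: 5!*1!*1!*4!*3!*2! = 34560
prefactor² = (2J+1)*Δ*N² = 288/7
  k=0: +1/(0!*3!*1!*1!*2!*1!) = 1/12
  k=1: −1/(1!*2!*0!*0!*3!*2!) = -1/24
Σ = 1/24  ⇒  CG² = 288/7*1/24² = 1/14
CG = +√(1/14) = +0.267261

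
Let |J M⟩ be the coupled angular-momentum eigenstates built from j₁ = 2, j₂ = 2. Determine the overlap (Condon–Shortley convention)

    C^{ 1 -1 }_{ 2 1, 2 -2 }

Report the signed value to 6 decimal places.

+√(1/5) ≈ +0.447214

j₁+j₂−J=3  J+j₁−j₂=1  J−j₁+j₂=1  j₁+j₂+J+1=6
(j₁±m₁, j₂±m₂, J±M) = (3,1,0,4,0,2)
P² = 36/5
sum k=0..0:
  [0] +1/6 = 1/6
S = 1/6
C² = P²·S² = 1/5 ; C = +0.447214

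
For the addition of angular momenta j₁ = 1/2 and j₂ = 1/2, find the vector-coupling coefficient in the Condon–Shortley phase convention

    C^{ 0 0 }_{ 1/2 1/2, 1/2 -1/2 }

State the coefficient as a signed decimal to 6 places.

triangle: 1!*0!*0!/2! = 1/2
(j±m)!: 1!*0!*0!*1!*0!*0! = 1
prefactor² = (2J+1)*Δ*N² = 1/2
  k=0: +1/(0!*1!*0!*0!*0!*0!) = 1
Σ = 1  ⇒  CG² = 1/2*1² = 1/2
CG = +√(1/2) = +0.707107

+√(1/2) ≈ +0.707107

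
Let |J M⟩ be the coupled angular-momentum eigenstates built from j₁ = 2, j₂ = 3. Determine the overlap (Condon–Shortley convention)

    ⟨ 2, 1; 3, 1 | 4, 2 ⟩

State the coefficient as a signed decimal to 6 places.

j₁+j₂−J=1  J+j₁−j₂=3  J−j₁+j₂=5  j₁+j₂+J+1=10
(j₁±m₁, j₂±m₂, J±M) = (3,1,4,2,6,2)
P² = 5184/7
sum k=0..1:
  [0] +1/48 = 1/48
  [1] −1/72 = -1/72
S = 1/144
C² = P²·S² = 1/28 ; C = +0.188982

+√(1/28) = +0.188982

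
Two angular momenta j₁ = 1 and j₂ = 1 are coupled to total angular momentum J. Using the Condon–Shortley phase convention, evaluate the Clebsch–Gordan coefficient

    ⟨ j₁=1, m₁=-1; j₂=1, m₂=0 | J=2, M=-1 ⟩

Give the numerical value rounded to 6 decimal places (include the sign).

+√(1/2) = +0.707107

j₁+j₂−J=0  J+j₁−j₂=2  J−j₁+j₂=2  j₁+j₂+J+1=5
(j₁±m₁, j₂±m₂, J±M) = (0,2,1,1,1,3)
P² = 2
sum k=0..0:
  [0] +1/2 = 1/2
S = 1/2
C² = P²·S² = 1/2 ; C = +0.707107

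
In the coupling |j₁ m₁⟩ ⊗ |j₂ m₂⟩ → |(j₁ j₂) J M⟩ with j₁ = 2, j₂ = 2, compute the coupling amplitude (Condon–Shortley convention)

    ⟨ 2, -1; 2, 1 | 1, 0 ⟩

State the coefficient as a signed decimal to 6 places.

j₁+j₂−J=3  J+j₁−j₂=1  J−j₁+j₂=1  j₁+j₂+J+1=6
(j₁±m₁, j₂±m₂, J±M) = (1,3,3,1,1,1)
P² = 9/10
sum k=2..3:
  [2] +1/2 = 1/2
  [3] −1/6 = -1/6
S = 1/3
C² = P²·S² = 1/10 ; C = +0.316228

+0.316228  (= +√(1/10))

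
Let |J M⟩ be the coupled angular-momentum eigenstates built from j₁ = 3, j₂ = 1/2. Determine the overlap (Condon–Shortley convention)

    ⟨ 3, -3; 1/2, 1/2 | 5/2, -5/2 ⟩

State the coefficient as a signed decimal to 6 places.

−√(6/7) = -0.925820

j₁+j₂−J=1  J+j₁−j₂=5  J−j₁+j₂=0  j₁+j₂+J+1=7
(j₁±m₁, j₂±m₂, J±M) = (0,6,1,0,0,5)
P² = 86400/7
sum k=1..1:
  [1] −1/120 = -1/120
S = -1/120
C² = P²·S² = 6/7 ; C = -0.925820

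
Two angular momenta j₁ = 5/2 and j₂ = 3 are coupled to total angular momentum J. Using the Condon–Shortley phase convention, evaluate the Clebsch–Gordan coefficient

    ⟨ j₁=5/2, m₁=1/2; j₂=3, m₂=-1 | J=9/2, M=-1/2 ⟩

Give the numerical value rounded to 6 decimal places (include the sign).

√[10·1!4!5!/11! · 3!2!2!4!4!5!] = √(92160/77)
  +(−1)^0/∏(0,1,2,2,2,3)! = 1/48  (running 1/48)
  +(−1)^1/∏(1,0,1,1,3,4)! = -1/144  (running 1/72)
⟨..|..⟩ = √(92160/77)·(1/72) = +0.480500

+√(160/693) ≈ +0.480500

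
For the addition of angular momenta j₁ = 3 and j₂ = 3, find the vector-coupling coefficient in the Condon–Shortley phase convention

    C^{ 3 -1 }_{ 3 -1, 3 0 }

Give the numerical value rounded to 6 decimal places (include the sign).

j₁+j₂−J=3  J+j₁−j₂=3  J−j₁+j₂=3  j₁+j₂+J+1=10
(j₁±m₁, j₂±m₂, J±M) = (2,4,3,3,2,4)
P² = 864/25
sum k=1..3:
  [1] −1/24 = -1/24
  [2] +1/8 = 1/8
  [3] −1/72 = -1/72
S = 5/72
C² = P²·S² = 1/6 ; C = +0.408248

+√(1/6) ≈ +0.408248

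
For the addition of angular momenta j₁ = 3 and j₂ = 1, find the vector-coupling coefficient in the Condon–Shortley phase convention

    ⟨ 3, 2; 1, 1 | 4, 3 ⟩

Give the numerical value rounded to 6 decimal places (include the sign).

+0.866025  (= +√(3/4))

triangle: 0!*6!*2!/9! = 1440/362880
(j±m)!: 5!*1!*2!*0!*7!*1! = 1209600
prefactor² = (2J+1)*Δ*N² = 43200
  k=0: +1/(0!*0!*1!*2!*5!*0!) = 1/240
Σ = 1/240  ⇒  CG² = 43200*1/240² = 3/4
CG = +√(3/4) = +0.866025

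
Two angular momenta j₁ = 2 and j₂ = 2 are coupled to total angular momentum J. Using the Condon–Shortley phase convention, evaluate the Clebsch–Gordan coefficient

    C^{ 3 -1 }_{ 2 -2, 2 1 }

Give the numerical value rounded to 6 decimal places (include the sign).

-0.547723  (= −√(3/10))

triangle: 1!*3!*3!/8! = 36/40320
(j±m)!: 0!*4!*3!*1!*2!*4! = 6912
prefactor² = (2J+1)*Δ*N² = 216/5
  k=1: −1/(1!*0!*3!*2!*0!*1!) = -1/12
Σ = -1/12  ⇒  CG² = 216/5*(-1/12)² = 3/10
CG = −√(3/10) = -0.547723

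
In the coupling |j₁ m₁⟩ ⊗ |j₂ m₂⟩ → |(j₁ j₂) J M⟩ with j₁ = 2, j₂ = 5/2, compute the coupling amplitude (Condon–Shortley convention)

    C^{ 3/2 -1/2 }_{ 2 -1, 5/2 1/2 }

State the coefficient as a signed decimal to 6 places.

triangle: 3!*1!*2!/7! = 12/5040
(j±m)!: 1!*3!*3!*2!*1!*2! = 144
prefactor² = (2J+1)*Δ*N² = 48/35
  k=2: +1/(2!*1!*1!*1!*0!*1!) = 1/2
  k=3: −1/(3!*0!*0!*0!*1!*2!) = -1/12
Σ = 5/12  ⇒  CG² = 48/35*5/12² = 5/21
CG = +√(5/21) = +0.487950

+0.487950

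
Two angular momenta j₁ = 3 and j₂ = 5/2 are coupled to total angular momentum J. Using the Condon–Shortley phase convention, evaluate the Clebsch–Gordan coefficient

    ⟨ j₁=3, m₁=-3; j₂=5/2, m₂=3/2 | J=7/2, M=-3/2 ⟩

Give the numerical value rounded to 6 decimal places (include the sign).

+0.534522

triangle: 2!·4!·3!/10! = 288/3628800
(j±m)!: 0!·6!·4!·1!·2!·5! = 4147200
prefactor² = (2J+1)·Δ·N² = 18432/7
  k=2: +1/(2!·0!·4!·2!·0!·1!) = 1/96
Σ = 1/96  ⇒  CG² = 18432/7·1/96² = 2/7
CG = +√(2/7) = +0.534522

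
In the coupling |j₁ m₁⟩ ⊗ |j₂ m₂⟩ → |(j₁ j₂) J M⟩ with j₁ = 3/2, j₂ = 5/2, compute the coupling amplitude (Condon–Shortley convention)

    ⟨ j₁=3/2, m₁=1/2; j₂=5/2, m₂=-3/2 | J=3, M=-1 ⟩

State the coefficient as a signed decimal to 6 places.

j₁+j₂−J=1  J+j₁−j₂=2  J−j₁+j₂=4  j₁+j₂+J+1=8
(j₁±m₁, j₂±m₂, J±M) = (2,1,1,4,2,4)
P² = 96/5
sum k=0..1:
  [0] +1/6 = 1/6
  [1] −1/48 = -1/48
S = 7/48
C² = P²·S² = 49/120 ; C = +0.639010

+√(49/120) ≈ +0.639010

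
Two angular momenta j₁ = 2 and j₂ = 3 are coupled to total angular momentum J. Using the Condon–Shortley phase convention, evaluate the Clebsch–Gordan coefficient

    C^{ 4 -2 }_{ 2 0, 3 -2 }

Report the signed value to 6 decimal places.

√[9·1!3!5!/10! · 2!2!1!5!2!6!] = √(8640/7)
  +(−1)^0/∏(0,1,2,1,1,4)! = 1/48  (running 1/48)
  +(−1)^1/∏(1,0,1,0,2,5)! = -1/240  (running 1/60)
⟨..|..⟩ = √(8640/7)·(1/60) = +0.585540

+√(12/35) = +0.585540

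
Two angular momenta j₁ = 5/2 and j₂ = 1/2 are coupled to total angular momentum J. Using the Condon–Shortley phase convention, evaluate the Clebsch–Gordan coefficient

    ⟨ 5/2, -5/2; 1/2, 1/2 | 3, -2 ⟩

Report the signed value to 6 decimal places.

√[7·0!5!1!/7! · 0!5!1!0!1!5!] = √(2400)
  +(−1)^0/∏(0,0,5,1,0,0)! = 1/120  (running 1/120)
⟨..|..⟩ = √(2400)·(1/120) = +0.408248

+√(1/6) ≈ +0.408248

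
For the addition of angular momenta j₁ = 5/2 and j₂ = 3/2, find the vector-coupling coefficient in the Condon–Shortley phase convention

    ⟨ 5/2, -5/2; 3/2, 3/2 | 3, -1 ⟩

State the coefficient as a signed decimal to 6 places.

-0.353553  (= −√(1/8))

j₁+j₂−J=1  J+j₁−j₂=4  J−j₁+j₂=2  j₁+j₂+J+1=8
(j₁±m₁, j₂±m₂, J±M) = (0,5,3,0,2,4)
P² = 288
sum k=1..1:
  [1] −1/48 = -1/48
S = -1/48
C² = P²·S² = 1/8 ; C = -0.353553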